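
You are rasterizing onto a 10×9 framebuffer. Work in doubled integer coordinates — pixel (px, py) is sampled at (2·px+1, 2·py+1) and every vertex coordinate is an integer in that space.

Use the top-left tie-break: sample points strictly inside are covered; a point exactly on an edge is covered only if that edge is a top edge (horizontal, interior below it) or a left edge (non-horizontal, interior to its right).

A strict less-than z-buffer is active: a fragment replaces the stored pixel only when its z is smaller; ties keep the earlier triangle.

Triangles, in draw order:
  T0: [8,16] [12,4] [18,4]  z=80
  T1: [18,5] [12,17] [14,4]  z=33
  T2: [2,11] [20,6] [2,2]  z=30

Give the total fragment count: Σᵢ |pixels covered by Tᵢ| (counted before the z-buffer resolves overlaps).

T0:
  2·area = 72
  edge (8, 16)→(12, 4): d=(4,-12) top-left  bias=+0
  edge (12, 4)→(18, 4): d=(6,0) top-left  bias=+0
  edge (18, 4)→(8, 16): d=(-10,12) right/bottom  bias=-1
    (6,0)@(13, 1): e=[0,-18,90] → ·  [on edge]
    (6,2)@(13, 5): e=[16,6,50] → #
    (7,2)@(15, 5): e=[40,6,26] → #
    (8,2)@(17, 5): e=[64,6,2] → #
    (9,2)@(19, 5): e=[88,6,-22] → ·
    (5,3)@(11, 7): e=[0,18,54] → #  [on edge]
    (8,3)@(17, 7): e=[72,18,-18] → ·
    (5,4)@(11, 9): e=[8,30,34] → #
    (7,4)@(15, 9): e=[56,30,-14] → ·
    (5,5)@(11, 11): e=[16,42,14] → #
    (6,5)@(13, 11): e=[40,42,-10] → ·
    (4,6)@(9, 13): e=[0,54,18] → #  [on edge]
  covered (10 px):
    · · · · · · · · · ·
    · · · · · · · · · ·
    · · · · · · # # # ·
    · · · · · # # # · ·
    · · · · · # # · · ·
    · · · · · # · · · ·
    · · · · # · · · · ·
    · · · · · · · · · ·
    · · · · · · · · · ·
T1:
  2·area = 54
  edge (18, 5)→(12, 17): d=(-6,12) right/bottom  bias=-1
  edge (12, 17)→(14, 4): d=(2,-13) top-left  bias=+0
  edge (14, 4)→(18, 5): d=(4,1) right/bottom  bias=-1
    (9,1)@(19, 3): e=[0,63,-9] → ·  [on edge]
    (7,2)@(15, 5): e=[36,15,3] → #
    (8,2)@(17, 5): e=[12,41,1] → #
    (9,2)@(19, 5): e=[-12,67,-1] → ·
    (7,3)@(15, 7): e=[24,19,11] → #
    (8,3)@(17, 7): e=[0,45,9] → ·  [on edge]
    (7,4)@(15, 9): e=[12,23,19] → #
    (8,4)@(17, 9): e=[-12,49,17] → ·
    (6,5)@(13, 11): e=[24,1,29] → #
    (7,5)@(15, 11): e=[0,27,27] → ·  [on edge]
    (6,6)@(13, 13): e=[12,5,37] → #
    (7,6)@(15, 13): e=[-12,31,35] → ·
    (6,7)@(13, 15): e=[0,9,45] → ·  [on edge]
  covered (6 px):
    · · · · · · · · · ·
    · · · · · · · · · ·
    · · · · · · · # # ·
    · · · · · · · # · ·
    · · · · · · · # · ·
    · · · · · · # · · ·
    · · · · · · # · · ·
    · · · · · · · · · ·
    · · · · · · · · · ·
T2:
  2·area = 162  (B↔C swapped to make it positive)
  edge (2, 11)→(2, 2): d=(0,-9) top-left  bias=+0
  edge (2, 2)→(20, 6): d=(18,4) right/bottom  bias=-1
  edge (20, 6)→(2, 11): d=(-18,5) right/bottom  bias=-1
    (1,1)@(3, 3): e=[9,14,139] → #
    (2,1)@(5, 3): e=[27,6,129] → #
    (3,1)@(7, 3): e=[45,-2,119] → ·
    (1,2)@(3, 5): e=[9,50,103] → #
    (3,2)@(7, 5): e=[45,34,83] → #
    (4,2)@(9, 5): e=[63,26,73] → #
    (5,2)@(11, 5): e=[81,18,63] → #
    (6,2)@(13, 5): e=[99,10,53] → #
    (7,2)@(15, 5): e=[117,2,43] → #
    (8,2)@(17, 5): e=[135,-6,33] → ·
    (1,3)@(3, 7): e=[9,86,67] → #
    (8,3)@(17, 7): e=[135,30,-3] → ·
  covered (20 px):
    · · · · · · · · · ·
    · # # · · · · · · ·
    · # # # # # # # · ·
    · # # # # # # # · ·
    · # # # # · · · · ·
    · · · · · · · · · ·
    · · · · · · · · · ·
    · · · · · · · · · ·
    · · · · · · · · · ·

Answer: 36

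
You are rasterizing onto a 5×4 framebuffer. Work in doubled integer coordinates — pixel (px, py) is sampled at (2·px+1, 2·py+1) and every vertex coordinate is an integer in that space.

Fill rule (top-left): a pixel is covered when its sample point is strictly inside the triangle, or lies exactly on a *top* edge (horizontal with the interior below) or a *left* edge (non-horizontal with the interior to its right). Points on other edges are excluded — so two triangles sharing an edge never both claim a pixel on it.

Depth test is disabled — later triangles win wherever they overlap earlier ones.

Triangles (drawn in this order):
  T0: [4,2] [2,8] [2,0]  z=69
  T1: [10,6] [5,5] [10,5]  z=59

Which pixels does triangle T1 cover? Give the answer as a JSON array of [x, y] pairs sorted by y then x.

T0:
  2·area = 16
  edge (4, 2)→(2, 8): d=(-2,6) right/bottom  bias=-1
  edge (2, 8)→(2, 0): d=(0,-8) top-left  bias=+0
  edge (2, 0)→(4, 2): d=(2,2) right/bottom  bias=-1
    (1,0)@(3, 1): e=[8,8,0] → ·  [on edge]
    (1,1)@(3, 3): e=[4,8,4] → █
    (2,1)@(5, 3): e=[-8,24,0] → ·  [on edge]
    (1,2)@(3, 5): e=[0,8,8] → ·  [on edge]
    (3,2)@(7, 5): e=[-24,40,0] → ·  [on edge]
    (4,3)@(9, 7): e=[-40,56,0] → ·  [on edge]
  covered (1 px):
    · · · · ·
    · █ · · ·
    · · · · ·
    · · · · ·
T1:
  2·area = 5
  edge (10, 6)→(5, 5): d=(-5,-1) top-left  bias=+0
  edge (5, 5)→(10, 5): d=(5,0) top-left  bias=+0
  edge (10, 5)→(10, 6): d=(0,1) right/bottom  bias=-1
    (0,2)@(1, 5): e=[-4,0,9] → ·  [on edge]
    (1,2)@(3, 5): e=[-2,0,7] → ·  [on edge]
    (2,2)@(5, 5): e=[0,0,5] → █  [on edge]
    (3,2)@(7, 5): e=[2,0,3] → █  [on edge]
    (4,2)@(9, 5): e=[4,0,1] → █  [on edge]
    (2,3)@(5, 7): e=[-10,10,5] → ·
    (3,3)@(7, 7): e=[-8,10,3] → ·
    (4,3)@(9, 7): e=[-6,10,1] → ·
  covered (3 px):
    · · · · ·
    · · · · ·
    · · █ █ █
    · · · · ·

Result: [[2,2],[3,2],[4,2]]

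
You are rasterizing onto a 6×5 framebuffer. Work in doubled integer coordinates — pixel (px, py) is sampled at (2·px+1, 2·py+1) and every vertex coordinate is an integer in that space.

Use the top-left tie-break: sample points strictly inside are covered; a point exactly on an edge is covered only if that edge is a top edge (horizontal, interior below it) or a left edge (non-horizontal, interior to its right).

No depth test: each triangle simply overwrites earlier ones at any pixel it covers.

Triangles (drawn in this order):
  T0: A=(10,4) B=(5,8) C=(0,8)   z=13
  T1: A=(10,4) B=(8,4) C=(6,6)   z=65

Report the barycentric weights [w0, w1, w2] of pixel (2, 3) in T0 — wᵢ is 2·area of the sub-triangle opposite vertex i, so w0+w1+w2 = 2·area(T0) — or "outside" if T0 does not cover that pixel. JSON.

T0:
  2·area = 20
  edge (10, 4)→(5, 8): d=(-5,4) right/bottom  bias=-1
  edge (5, 8)→(0, 8): d=(-5,0) right/bottom  bias=-1
  edge (0, 8)→(10, 4): d=(10,-4) top-left  bias=+0
    (1,3)@(3, 7): e=[13,5,2] → #
    (2,3)@(5, 7): e=[5,5,10] → #
    (3,3)@(7, 7): e=[-3,5,18] → ·
    (1,4)@(3, 9): e=[3,-5,22] → ·
    (2,4)@(5, 9): e=[-5,-5,30] → ·
  covered (2 px):
    · · · · · ·
    · · · · · ·
    · · · · · ·
    · # # · · ·
    · · · · · ·
T1:
  2·area = 4  (B↔C swapped to make it positive)
  edge (10, 4)→(6, 6): d=(-4,2) right/bottom  bias=-1
  edge (6, 6)→(8, 4): d=(2,-2) top-left  bias=+0
  edge (8, 4)→(10, 4): d=(2,0) top-left  bias=+0
    (5,0)@(11, 1): e=[10,0,-6] → ·  [on edge]
    (4,1)@(9, 3): e=[6,0,-2] → ·  [on edge]
    (3,2)@(7, 5): e=[2,0,2] → #  [on edge]
    (4,2)@(9, 5): e=[-2,4,2] → ·
    (2,3)@(5, 7): e=[-2,0,6] → ·  [on edge]
    (3,3)@(7, 7): e=[-6,4,6] → ·
    (1,4)@(3, 9): e=[-6,0,10] → ·  [on edge]
  covered (1 px):
    · · · · · ·
    · · · · · ·
    · · · # · ·
    · · · · · ·
    · · · · · ·

Result: [5,10,5]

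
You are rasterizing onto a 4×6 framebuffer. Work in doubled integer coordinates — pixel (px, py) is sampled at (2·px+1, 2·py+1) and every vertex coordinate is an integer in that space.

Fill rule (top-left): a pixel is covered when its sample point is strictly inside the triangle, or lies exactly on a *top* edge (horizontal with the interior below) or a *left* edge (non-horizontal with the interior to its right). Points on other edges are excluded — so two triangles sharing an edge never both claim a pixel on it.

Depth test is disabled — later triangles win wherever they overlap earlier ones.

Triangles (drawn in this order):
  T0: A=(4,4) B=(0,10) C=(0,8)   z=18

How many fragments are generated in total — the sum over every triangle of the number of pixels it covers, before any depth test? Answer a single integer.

T0:
  2·area = 8
  edge (4, 4)→(0, 10): d=(-4,6) right/bottom  bias=-1
  edge (0, 10)→(0, 8): d=(0,-2) top-left  bias=+0
  edge (0, 8)→(4, 4): d=(4,-4) top-left  bias=+0
    (3,0)@(7, 1): e=[-6,14,0] → ·  [on edge]
    (2,1)@(5, 3): e=[-2,10,0] → ·  [on edge]
    (1,2)@(3, 5): e=[2,6,0] → █  [on edge]
    (2,2)@(5, 5): e=[-10,10,8] → ·
    (0,3)@(1, 7): e=[6,2,0] → █  [on edge]
    (1,3)@(3, 7): e=[-6,6,8] → ·
    (0,4)@(1, 9): e=[-2,2,8] → ·
  covered (2 px):
    · · · ·
    · · · ·
    · █ · ·
    █ · · ·
    · · · ·
    · · · ·

Final: 2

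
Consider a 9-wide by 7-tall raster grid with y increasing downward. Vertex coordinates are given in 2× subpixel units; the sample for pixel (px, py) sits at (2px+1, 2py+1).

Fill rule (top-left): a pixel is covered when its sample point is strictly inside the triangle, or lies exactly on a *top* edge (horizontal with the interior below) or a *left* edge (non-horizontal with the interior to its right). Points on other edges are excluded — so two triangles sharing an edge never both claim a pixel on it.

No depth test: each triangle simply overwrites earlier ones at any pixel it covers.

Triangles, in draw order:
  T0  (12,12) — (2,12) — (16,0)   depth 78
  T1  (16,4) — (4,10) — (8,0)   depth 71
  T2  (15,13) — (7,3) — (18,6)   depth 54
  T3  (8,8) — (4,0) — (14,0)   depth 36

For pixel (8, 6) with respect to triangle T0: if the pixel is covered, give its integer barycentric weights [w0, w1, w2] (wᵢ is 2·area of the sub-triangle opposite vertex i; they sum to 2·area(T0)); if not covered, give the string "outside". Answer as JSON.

T0:
  2·area = 120
  edge (12, 12)→(2, 12): d=(-10,0) right/bottom  bias=-1
  edge (2, 12)→(16, 0): d=(14,-12) top-left  bias=+0
  edge (16, 0)→(12, 12): d=(-4,12) right/bottom  bias=-1
    (7,0)@(15, 1): e=[110,2,8] → X
    (8,0)@(17, 1): e=[110,26,-16] → .
    (6,1)@(13, 3): e=[90,6,24] → X
    (7,1)@(15, 3): e=[90,30,0] → .  [on edge]
    (5,2)@(11, 5): e=[70,10,40] → X
    (7,2)@(15, 5): e=[70,58,-8] → .
    (4,3)@(9, 7): e=[50,14,56] → X
    (7,3)@(15, 7): e=[50,86,-16] → .
    (3,4)@(7, 9): e=[30,18,72] → X
    (6,4)@(13, 9): e=[30,90,0] → .  [on edge]
    (2,5)@(5, 11): e=[10,22,88] → X
    (6,5)@(13, 11): e=[10,118,-8] → .
  covered (14 px):
    . . . . . . . X .
    . . . . . . X . .
    . . . . . X X . .
    . . . . X X X . .
    . . . X X X . . .
    . . X X X X . . .
    . . . . . . . . .
T1:
  2·area = 96
  edge (16, 4)→(4, 10): d=(-12,6) right/bottom  bias=-1
  edge (4, 10)→(8, 0): d=(4,-10) top-left  bias=+0
  edge (8, 0)→(16, 4): d=(8,4) right/bottom  bias=-1
    (4,0)@(9, 1): e=[78,14,4] → X
    (5,0)@(11, 1): e=[66,34,-4] → .
    (3,1)@(7, 3): e=[66,2,28] → X
    (5,1)@(11, 3): e=[42,42,12] → X
    (6,1)@(13, 3): e=[30,62,4] → X
    (7,1)@(15, 3): e=[18,82,-4] → .
    (3,2)@(7, 5): e=[42,10,44] → X
    (7,2)@(15, 5): e=[-6,90,12] → .
    (3,3)@(7, 7): e=[18,18,60] → X
    (5,3)@(11, 7): e=[-6,58,44] → .
    (6,3)@(13, 7): e=[-18,78,36] → .
    (2,4)@(5, 9): e=[6,6,84] → X
  covered (12 px):
    . . . . X . . . .
    . . . X X X X . .
    . . . X X X X . .
    . . . X X . . . .
    . . X . . . . . .
    . . . . . . . . .
    . . . . . . . . .
T2:
  2·area = 86
  edge (15, 13)→(7, 3): d=(-8,-10) top-left  bias=+0
  edge (7, 3)→(18, 6): d=(11,3) right/bottom  bias=-1
  edge (18, 6)→(15, 13): d=(-3,7) right/bottom  bias=-1
    (3,1)@(7, 3): e=[0,0,86] → .  [on edge]
    (4,2)@(9, 5): e=[4,16,66] → X
    (5,2)@(11, 5): e=[24,10,52] → X
    (6,2)@(13, 5): e=[44,4,38] → X
    (7,2)@(15, 5): e=[64,-2,24] → .
    (4,3)@(9, 7): e=[-12,38,60] → .
    (5,3)@(11, 7): e=[8,32,46] → X
    (7,3)@(15, 7): e=[48,20,18] → X
    (8,3)@(17, 7): e=[68,14,4] → X
    (5,4)@(11, 9): e=[-8,54,40] → .
    (6,4)@(13, 9): e=[12,48,26] → X
    (8,4)@(17, 9): e=[52,36,-2] → .
    (7,6)@(15, 13): e=[0,86,0] → .  [on edge]
  covered (10 px):
    . . . . . . . . .
    . . . . . . . . .
    . . . . X X X . .
    . . . . . X X X X
    . . . . . . X X .
    . . . . . . . X .
    . . . . . . . . .
T3:
  2·area = 80
  edge (8, 8)→(4, 0): d=(-4,-8) top-left  bias=+0
  edge (4, 0)→(14, 0): d=(10,0) top-left  bias=+0
  edge (14, 0)→(8, 8): d=(-6,8) right/bottom  bias=-1
    (2,0)@(5, 1): e=[4,10,66] → X
    (3,0)@(7, 1): e=[20,10,50] → X
    (4,0)@(9, 1): e=[36,10,34] → X
    (5,0)@(11, 1): e=[52,10,18] → X
    (6,0)@(13, 1): e=[68,10,2] → X
    (7,0)@(15, 1): e=[84,10,-14] → .
    (2,1)@(5, 3): e=[-4,30,54] → .
    (3,1)@(7, 3): e=[12,30,38] → X
    (6,1)@(13, 3): e=[60,30,-10] → .
    (3,2)@(7, 5): e=[4,50,26] → X
    (5,2)@(11, 5): e=[36,50,-6] → .
    (3,3)@(7, 7): e=[-4,70,14] → .
  covered (10 px):
    . . X X X X X . .
    . . . X X X . . .
    . . . X X . . . .
    . . . . . . . . .
    . . . . . . . . .
    . . . . . . . . .
    . . . . . . . . .

Result: "outside"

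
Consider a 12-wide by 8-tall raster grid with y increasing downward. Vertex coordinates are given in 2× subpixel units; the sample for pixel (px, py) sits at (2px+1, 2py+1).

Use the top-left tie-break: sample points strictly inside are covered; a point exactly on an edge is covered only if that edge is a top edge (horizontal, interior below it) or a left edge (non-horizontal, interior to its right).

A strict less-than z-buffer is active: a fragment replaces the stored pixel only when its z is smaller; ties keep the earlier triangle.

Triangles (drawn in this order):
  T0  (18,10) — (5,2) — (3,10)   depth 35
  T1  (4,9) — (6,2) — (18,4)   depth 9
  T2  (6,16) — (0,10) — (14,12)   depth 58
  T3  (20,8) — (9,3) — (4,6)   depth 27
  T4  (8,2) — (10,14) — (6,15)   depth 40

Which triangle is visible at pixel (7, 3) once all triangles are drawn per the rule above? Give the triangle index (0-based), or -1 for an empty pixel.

T0:
  2·area = 120  (B↔C swapped to make it positive)
  edge (18, 10)→(3, 10): d=(-15,0) right/bottom  bias=-1
  edge (3, 10)→(5, 2): d=(2,-8) top-left  bias=+0
  edge (5, 2)→(18, 10): d=(13,8) right/bottom  bias=-1
    (2,1)@(5, 3): e=[105,2,13] → #
    (3,1)@(7, 3): e=[105,18,-3] → ·
    (2,2)@(5, 5): e=[75,6,39] → #
    (3,2)@(7, 5): e=[75,22,23] → #
    (4,2)@(9, 5): e=[75,38,7] → #
    (5,2)@(11, 5): e=[75,54,-9] → ·
    (2,3)@(5, 7): e=[45,10,65] → #
    (5,3)@(11, 7): e=[45,58,17] → #
    (6,3)@(13, 7): e=[45,74,1] → #
    (7,3)@(15, 7): e=[45,90,-15] → ·
    (2,4)@(5, 9): e=[15,14,91] → #
    (7,4)@(15, 9): e=[15,94,11] → #
  covered (15 px):
    · · · · · · · · · · · ·
    · · # · · · · · · · · ·
    · · # # # · · · · · · ·
    · · # # # # # · · · · ·
    · · # # # # # # · · · ·
    · · · · · · · · · · · ·
    · · · · · · · · · · · ·
    · · · · · · · · · · · ·
T1:
  2·area = 88
  edge (4, 9)→(6, 2): d=(2,-7) top-left  bias=+0
  edge (6, 2)→(18, 4): d=(12,2) right/bottom  bias=-1
  edge (18, 4)→(4, 9): d=(-14,5) right/bottom  bias=-1
    (3,1)@(7, 3): e=[9,10,69] → #
    (4,1)@(9, 3): e=[23,6,59] → #
    (5,1)@(11, 3): e=[37,2,49] → #
    (6,1)@(13, 3): e=[51,-2,39] → ·
    (3,2)@(7, 5): e=[13,34,41] → #
    (6,2)@(13, 5): e=[55,22,11] → #
    (7,2)@(15, 5): e=[69,18,1] → #
    (8,2)@(17, 5): e=[83,14,-9] → ·
    (2,3)@(5, 7): e=[3,62,23] → #
    (5,3)@(11, 7): e=[45,50,-7] → ·
    (6,3)@(13, 7): e=[59,46,-17] → ·
    (7,3)@(15, 7): e=[73,42,-27] → ·
  covered (11 px):
    · · · · · · · · · · · ·
    · · · # # # · · · · · ·
    · · · # # # # # · · · ·
    · · # # # · · · · · · ·
    · · · · · · · · · · · ·
    · · · · · · · · · · · ·
    · · · · · · · · · · · ·
    · · · · · · · · · · · ·
T2:
  2·area = 72
  edge (6, 16)→(0, 10): d=(-6,-6) top-left  bias=+0
  edge (0, 10)→(14, 12): d=(14,2) right/bottom  bias=-1
  edge (14, 12)→(6, 16): d=(-8,4) right/bottom  bias=-1
    (0,5)@(1, 11): e=[0,12,60] → #  [on edge]
    (1,5)@(3, 11): e=[12,8,52] → #
    (2,5)@(5, 11): e=[24,4,44] → #
    (3,5)@(7, 11): e=[36,0,36] → ·  [on edge]
    (0,6)@(1, 13): e=[-12,40,44] → ·
    (1,6)@(3, 13): e=[0,36,36] → #  [on edge]
    (3,6)@(7, 13): e=[24,28,20] → #
    (4,6)@(9, 13): e=[36,24,12] → #
    (5,6)@(11, 13): e=[48,20,4] → #
    (6,6)@(13, 13): e=[60,16,-4] → ·
    (10,6)@(21, 13): e=[108,0,-36] → ·  [on edge]
    (1,7)@(3, 15): e=[-12,64,20] → ·
    (2,7)@(5, 15): e=[0,60,12] → #  [on edge]
  covered (10 px):
    · · · · · · · · · · · ·
    · · · · · · · · · · · ·
    · · · · · · · · · · · ·
    · · · · · · · · · · · ·
    · · · · · · · · · · · ·
    # # # · · · · · · · · ·
    · # # # # # · · · · · ·
    · · # # · · · · · · · ·
T3:
  2·area = 58  (B↔C swapped to make it positive)
  edge (20, 8)→(4, 6): d=(-16,-2) top-left  bias=+0
  edge (4, 6)→(9, 3): d=(5,-3) top-left  bias=+0
  edge (9, 3)→(20, 8): d=(11,5) right/bottom  bias=-1
    (4,1)@(9, 3): e=[58,0,0] → ·  [on edge]
    (3,2)@(7, 5): e=[22,4,32] → #
    (4,2)@(9, 5): e=[26,10,22] → #
    (5,2)@(11, 5): e=[30,16,12] → #
    (6,2)@(13, 5): e=[34,22,2] → #
    (7,2)@(15, 5): e=[38,28,-8] → ·
    (3,3)@(7, 7): e=[-10,14,54] → ·
    (4,3)@(9, 7): e=[-6,20,44] → ·
    (5,3)@(11, 7): e=[-2,26,34] → ·
    (6,3)@(13, 7): e=[2,32,24] → #
    (7,3)@(15, 7): e=[6,38,14] → #
    (8,3)@(17, 7): e=[10,44,4] → #
  covered (7 px):
    · · · · · · · · · · · ·
    · · · · · · · · · · · ·
    · · · # # # # · · · · ·
    · · · · · · # # # · · ·
    · · · · · · · · · · · ·
    · · · · · · · · · · · ·
    · · · · · · · · · · · ·
    · · · · · · · · · · · ·
T4:
  2·area = 50
  edge (8, 2)→(10, 14): d=(2,12) right/bottom  bias=-1
  edge (10, 14)→(6, 15): d=(-4,1) right/bottom  bias=-1
  edge (6, 15)→(8, 2): d=(2,-13) top-left  bias=+0
    (3,4)@(7, 9): e=[26,23,1] → #
    (4,4)@(9, 9): e=[2,21,27] → #
    (5,4)@(11, 9): e=[-22,19,53] → ·
    (3,5)@(7, 11): e=[30,15,5] → #
    (5,5)@(11, 11): e=[-18,11,57] → ·
    (3,6)@(7, 13): e=[34,7,9] → #
    (5,6)@(11, 13): e=[-14,3,61] → ·
    (3,7)@(7, 15): e=[38,-1,13] → ·
    (4,7)@(9, 15): e=[14,-3,39] → ·
  covered (6 px):
    · · · · · · · · · · · ·
    · · · · · · · · · · · ·
    · · · · · · · · · · · ·
    · · · · · · · · · · · ·
    · · · # # · · · · · · ·
    · · · # # · · · · · · ·
    · · · # # · · · · · · ·
    · · · · · · · · · · · ·

Z-buffer (winner per pixel, '.' = empty):
  . . . . . . . . . . . .
  . . 0 1 1 1 . . . . . .
  . . 0 1 1 1 1 1 . . . .
  . . 1 1 1 0 3 3 3 . . .
  . . 0 0 0 0 0 0 . . . .
  2 2 2 4 4 . . . . . . .
  . 2 2 4 4 2 . . . . . .
  . . 2 2 . . . . . . . .

Final: 3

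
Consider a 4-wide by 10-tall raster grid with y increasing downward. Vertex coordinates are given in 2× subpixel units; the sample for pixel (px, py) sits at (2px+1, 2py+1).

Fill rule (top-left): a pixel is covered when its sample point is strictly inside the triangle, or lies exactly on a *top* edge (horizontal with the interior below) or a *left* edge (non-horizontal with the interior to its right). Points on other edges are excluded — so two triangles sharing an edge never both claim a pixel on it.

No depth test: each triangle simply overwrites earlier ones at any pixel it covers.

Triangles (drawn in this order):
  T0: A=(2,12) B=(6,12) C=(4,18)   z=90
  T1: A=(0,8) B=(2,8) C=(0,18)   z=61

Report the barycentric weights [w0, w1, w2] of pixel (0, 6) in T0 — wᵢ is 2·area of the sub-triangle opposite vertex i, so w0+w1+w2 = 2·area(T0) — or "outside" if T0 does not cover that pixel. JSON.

T0:
  2·area = 24
  edge (2, 12)→(6, 12): d=(4,0) top-left  bias=+0
  edge (6, 12)→(4, 18): d=(-2,6) right/bottom  bias=-1
  edge (4, 18)→(2, 12): d=(-2,-6) top-left  bias=+0
    (0,4)@(1, 9): e=[-12,36,0] → .  [on edge]
    (3,4)@(7, 9): e=[-12,0,36] → .  [on edge]
    (1,6)@(3, 13): e=[4,16,4] → X
    (2,6)@(5, 13): e=[4,4,16] → X
    (3,6)@(7, 13): e=[4,-8,28] → .
    (1,7)@(3, 15): e=[12,12,0] → X  [on edge]
    (2,7)@(5, 15): e=[12,0,12] → .  [on edge]
    (1,8)@(3, 17): e=[20,8,-4] → .
  covered (3 px):
    . . . .
    . . . .
    . . . .
    . . . .
    . . . .
    . . . .
    . X X .
    . X . .
    . . . .
    . . . .
T1:
  2·area = 20
  edge (0, 8)→(2, 8): d=(2,0) top-left  bias=+0
  edge (2, 8)→(0, 18): d=(-2,10) right/bottom  bias=-1
  edge (0, 18)→(0, 8): d=(0,-10) top-left  bias=+0
    (1,1)@(3, 3): e=[-10,0,30] → .  [on edge]
    (0,4)@(1, 9): e=[2,8,10] → X
    (1,4)@(3, 9): e=[2,-12,30] → .
    (0,5)@(1, 11): e=[6,4,10] → X
    (1,5)@(3, 11): e=[6,-16,30] → .
    (0,6)@(1, 13): e=[10,0,10] → .  [on edge]
  covered (2 px):
    . . . .
    . . . .
    . . . .
    . . . .
    X . . .
    X . . .
    . . . .
    . . . .
    . . . .
    . . . .

Answer: "outside"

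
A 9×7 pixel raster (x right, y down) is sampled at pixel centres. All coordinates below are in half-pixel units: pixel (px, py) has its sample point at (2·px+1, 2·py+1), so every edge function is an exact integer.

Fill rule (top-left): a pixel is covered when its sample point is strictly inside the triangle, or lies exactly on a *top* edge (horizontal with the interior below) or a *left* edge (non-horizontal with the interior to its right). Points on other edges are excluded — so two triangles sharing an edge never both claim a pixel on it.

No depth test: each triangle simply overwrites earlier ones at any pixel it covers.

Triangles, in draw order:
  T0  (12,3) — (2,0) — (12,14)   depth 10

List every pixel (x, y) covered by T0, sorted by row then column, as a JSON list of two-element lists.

T0:
  2·area = 110  (B↔C swapped to make it positive)
  edge (12, 3)→(12, 14): d=(0,11) right/bottom  bias=-1
  edge (12, 14)→(2, 0): d=(-10,-14) top-left  bias=+0
  edge (2, 0)→(12, 3): d=(10,3) right/bottom  bias=-1
    (1,0)@(3, 1): e=[99,4,7] → #
    (2,0)@(5, 1): e=[77,32,1] → #
    (3,0)@(7, 1): e=[55,60,-5] → ·
    (1,1)@(3, 3): e=[99,-16,27] → ·
    (2,1)@(5, 3): e=[77,12,21] → #
    (3,1)@(7, 3): e=[55,40,15] → #
    (4,1)@(9, 3): e=[33,68,9] → #
    (5,1)@(11, 3): e=[11,96,3] → #
    (6,1)@(13, 3): e=[-11,124,-3] → ·
    (2,2)@(5, 5): e=[77,-8,41] → ·
    (3,2)@(7, 5): e=[55,20,35] → #
    (6,2)@(13, 5): e=[-11,104,17] → ·
    (3,3)@(7, 7): e=[55,0,55] → #  [on edge]
  covered (15 px):
    · # # · · · · · ·
    · · # # # # · · ·
    · · · # # # · · ·
    · · · # # # · · ·
    · · · · # # · · ·
    · · · · · # · · ·
    · · · · · · · · ·

Answer: [[1,0],[2,0],[2,1],[3,1],[4,1],[5,1],[3,2],[4,2],[5,2],[3,3],[4,3],[5,3],[4,4],[5,4],[5,5]]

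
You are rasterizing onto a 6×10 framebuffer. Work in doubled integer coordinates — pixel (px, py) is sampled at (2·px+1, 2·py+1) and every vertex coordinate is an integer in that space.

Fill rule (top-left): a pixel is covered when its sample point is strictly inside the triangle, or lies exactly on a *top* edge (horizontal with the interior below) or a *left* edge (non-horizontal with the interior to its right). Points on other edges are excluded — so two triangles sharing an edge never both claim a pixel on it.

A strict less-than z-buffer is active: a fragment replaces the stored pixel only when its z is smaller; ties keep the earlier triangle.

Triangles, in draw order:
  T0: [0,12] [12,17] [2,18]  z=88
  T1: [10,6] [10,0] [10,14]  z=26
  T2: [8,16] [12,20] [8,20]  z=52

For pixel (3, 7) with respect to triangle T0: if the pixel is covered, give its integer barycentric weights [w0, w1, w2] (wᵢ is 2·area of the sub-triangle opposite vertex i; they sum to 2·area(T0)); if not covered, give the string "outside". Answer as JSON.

T0:
  2·area = 62
  edge (0, 12)→(12, 17): d=(12,5) right/bottom  bias=-1
  edge (12, 17)→(2, 18): d=(-10,1) right/bottom  bias=-1
  edge (2, 18)→(0, 12): d=(-2,-6) top-left  bias=+0
    (0,6)@(1, 13): e=[7,51,4] → X
    (1,6)@(3, 13): e=[-3,49,16] → .
    (0,7)@(1, 15): e=[31,31,0] → X  [on edge]
    (1,7)@(3, 15): e=[21,29,12] → X
    (2,7)@(5, 15): e=[11,27,24] → X
    (3,7)@(7, 15): e=[1,25,36] → X
    (4,7)@(9, 15): e=[-9,23,48] → .
    (0,8)@(1, 17): e=[55,11,-4] → .
    (1,8)@(3, 17): e=[45,9,8] → X
    (4,8)@(9, 17): e=[15,3,44] → X
    (5,8)@(11, 17): e=[5,1,56] → X
    (1,9)@(3, 19): e=[69,-11,4] → .
  covered (10 px):
    . . . . . .
    . . . . . .
    . . . . . .
    . . . . . .
    . . . . . .
    . . . . . .
    X . . . . .
    X X X X . .
    . X X X X X
    . . . . . .
T1:
  degenerate (2·area = 0) — covers nothing
T2:
  2·area = 16
  edge (8, 16)→(12, 20): d=(4,4) right/bottom  bias=-1
  edge (12, 20)→(8, 20): d=(-4,0) right/bottom  bias=-1
  edge (8, 20)→(8, 16): d=(0,-4) top-left  bias=+0
    (0,4)@(1, 9): e=[0,44,-28] → .  [on edge]
    (1,5)@(3, 11): e=[0,36,-20] → .  [on edge]
    (2,6)@(5, 13): e=[0,28,-12] → .  [on edge]
    (3,7)@(7, 15): e=[0,20,-4] → .  [on edge]
    (4,8)@(9, 17): e=[0,12,4] → .  [on edge]
    (4,9)@(9, 19): e=[8,4,4] → X
    (5,9)@(11, 19): e=[0,4,12] → .  [on edge]
  covered (1 px):
    . . . . . .
    . . . . . .
    . . . . . .
    . . . . . .
    . . . . . .
    . . . . . .
    . . . . . .
    . . . . . .
    . . . . . .
    . . . . X .

Answer: [25,36,1]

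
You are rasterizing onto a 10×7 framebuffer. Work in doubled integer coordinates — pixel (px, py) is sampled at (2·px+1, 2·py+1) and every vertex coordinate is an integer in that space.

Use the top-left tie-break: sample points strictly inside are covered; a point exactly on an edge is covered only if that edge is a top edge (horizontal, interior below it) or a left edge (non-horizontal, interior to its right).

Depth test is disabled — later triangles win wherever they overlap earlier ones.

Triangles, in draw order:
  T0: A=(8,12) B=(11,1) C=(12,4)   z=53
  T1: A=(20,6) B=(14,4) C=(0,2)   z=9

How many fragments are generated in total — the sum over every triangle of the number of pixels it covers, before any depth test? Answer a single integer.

T0:
  2·area = 20
  edge (8, 12)→(11, 1): d=(3,-11) top-left  bias=+0
  edge (11, 1)→(12, 4): d=(1,3) right/bottom  bias=-1
  edge (12, 4)→(8, 12): d=(-4,8) right/bottom  bias=-1
    (5,0)@(11, 1): e=[0,0,20] → .  [on edge]
    (5,1)@(11, 3): e=[6,2,12] → X
    (6,1)@(13, 3): e=[28,-4,-4] → .
    (5,2)@(11, 5): e=[12,4,4] → X
    (6,2)@(13, 5): e=[34,-2,-12] → .
    (5,3)@(11, 7): e=[18,6,-4] → .
    (6,3)@(13, 7): e=[40,0,-20] → .  [on edge]
    (4,4)@(9, 9): e=[2,14,4] → X
    (5,4)@(11, 9): e=[24,8,-12] → .
    (4,5)@(9, 11): e=[8,16,-4] → .
    (7,6)@(15, 13): e=[80,0,-60] → .  [on edge]
  covered (3 px):
    . . . . . . . . . .
    . . . . . X . . . .
    . . . . . X . . . .
    . . . . . . . . . .
    . . . . X . . . . .
    . . . . . . . . . .
    . . . . . . . . . .
T1:
  2·area = 16  (B↔C swapped to make it positive)
  edge (20, 6)→(0, 2): d=(-20,-4) top-left  bias=+0
  edge (0, 2)→(14, 4): d=(14,2) right/bottom  bias=-1
  edge (14, 4)→(20, 6): d=(6,2) right/bottom  bias=-1
    (2,0)@(5, 1): e=[40,-24,0] → .  [on edge]
    (2,1)@(5, 3): e=[0,4,12] → X  [on edge]
    (3,1)@(7, 3): e=[8,0,8] → .  [on edge]
    (5,1)@(11, 3): e=[24,-8,0] → .  [on edge]
    (2,2)@(5, 5): e=[-40,32,24] → .
    (7,2)@(15, 5): e=[0,12,4] → X  [on edge]
    (8,2)@(17, 5): e=[8,8,0] → .  [on edge]
    (7,3)@(15, 7): e=[-40,40,16] → .
  covered (2 px):
    . . . . . . . . . .
    . . X . . . . . . .
    . . . . . . . X . .
    . . . . . . . . . .
    . . . . . . . . . .
    . . . . . . . . . .
    . . . . . . . . . .

Answer: 5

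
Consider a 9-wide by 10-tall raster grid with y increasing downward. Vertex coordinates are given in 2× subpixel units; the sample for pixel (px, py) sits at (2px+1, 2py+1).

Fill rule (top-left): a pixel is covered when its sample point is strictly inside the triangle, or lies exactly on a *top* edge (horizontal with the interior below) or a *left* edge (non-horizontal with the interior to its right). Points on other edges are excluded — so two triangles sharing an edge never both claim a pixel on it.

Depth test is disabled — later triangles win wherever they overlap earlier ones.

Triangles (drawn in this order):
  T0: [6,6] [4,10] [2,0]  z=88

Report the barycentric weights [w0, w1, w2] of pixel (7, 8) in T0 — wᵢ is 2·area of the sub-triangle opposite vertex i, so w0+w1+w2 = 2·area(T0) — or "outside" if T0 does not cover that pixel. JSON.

T0:
  2·area = 28
  edge (6, 6)→(4, 10): d=(-2,4) right/bottom  bias=-1
  edge (4, 10)→(2, 0): d=(-2,-10) top-left  bias=+0
  edge (2, 0)→(6, 6): d=(4,6) right/bottom  bias=-1
    (1,1)@(3, 3): e=[18,4,6] → #
    (2,1)@(5, 3): e=[10,24,-6] → ·
    (1,2)@(3, 5): e=[14,0,14] → #  [on edge]
    (2,2)@(5, 5): e=[6,20,2] → #
    (3,2)@(7, 5): e=[-2,40,-10] → ·
    (1,3)@(3, 7): e=[10,-4,22] → ·
    (2,3)@(5, 7): e=[2,16,10] → #
    (3,3)@(7, 7): e=[-6,36,-2] → ·
    (2,4)@(5, 9): e=[-2,12,18] → ·
    (2,7)@(5, 15): e=[-14,0,42] → ·  [on edge]
  covered (4 px):
    · · · · · · · · ·
    · # · · · · · · ·
    · # # · · · · · ·
    · · # · · · · · ·
    · · · · · · · · ·
    · · · · · · · · ·
    · · · · · · · · ·
    · · · · · · · · ·
    · · · · · · · · ·
    · · · · · · · · ·

Answer: "outside"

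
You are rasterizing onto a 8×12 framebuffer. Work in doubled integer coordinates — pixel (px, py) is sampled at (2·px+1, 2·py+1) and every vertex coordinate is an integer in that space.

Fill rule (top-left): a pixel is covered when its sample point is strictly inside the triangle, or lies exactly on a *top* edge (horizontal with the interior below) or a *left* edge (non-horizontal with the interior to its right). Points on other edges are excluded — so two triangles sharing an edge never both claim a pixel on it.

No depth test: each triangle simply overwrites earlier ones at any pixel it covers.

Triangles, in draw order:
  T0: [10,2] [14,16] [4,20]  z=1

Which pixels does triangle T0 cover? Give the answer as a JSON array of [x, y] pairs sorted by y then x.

T0:
  2·area = 156
  edge (10, 2)→(14, 16): d=(4,14) right/bottom  bias=-1
  edge (14, 16)→(4, 20): d=(-10,4) right/bottom  bias=-1
  edge (4, 20)→(10, 2): d=(6,-18) top-left  bias=+0
    (4,2)@(9, 5): e=[26,130,0] → █  [on edge]
    (5,2)@(11, 5): e=[-2,122,36] → ·
    (4,3)@(9, 7): e=[34,110,12] → █
    (5,3)@(11, 7): e=[6,102,48] → █
    (6,3)@(13, 7): e=[-22,94,84] → ·
    (4,4)@(9, 9): e=[42,90,24] → █
    (6,4)@(13, 9): e=[-14,74,96] → ·
    (3,5)@(7, 11): e=[78,78,0] → █  [on edge]
    (6,5)@(13, 11): e=[-6,54,108] → ·
    (3,6)@(7, 13): e=[86,58,12] → █
    (6,6)@(13, 13): e=[2,34,120] → █
    (7,6)@(15, 13): e=[-26,26,156] → ·
    (2,8)@(5, 17): e=[130,26,0] → █  [on edge]
    (1,11)@(3, 23): e=[182,-26,0] → ·  [on edge]
  covered (21 px):
    · · · · · · · ·
    · · · · · · · ·
    · · · · █ · · ·
    · · · · █ █ · ·
    · · · · █ █ · ·
    · · · █ █ █ · ·
    · · · █ █ █ █ ·
    · · · █ █ █ █ ·
    · · █ █ █ █ · ·
    · · █ · · · · ·
    · · · · · · · ·
    · · · · · · · ·

Result: [[4,2],[4,3],[5,3],[4,4],[5,4],[3,5],[4,5],[5,5],[3,6],[4,6],[5,6],[6,6],[3,7],[4,7],[5,7],[6,7],[2,8],[3,8],[4,8],[5,8],[2,9]]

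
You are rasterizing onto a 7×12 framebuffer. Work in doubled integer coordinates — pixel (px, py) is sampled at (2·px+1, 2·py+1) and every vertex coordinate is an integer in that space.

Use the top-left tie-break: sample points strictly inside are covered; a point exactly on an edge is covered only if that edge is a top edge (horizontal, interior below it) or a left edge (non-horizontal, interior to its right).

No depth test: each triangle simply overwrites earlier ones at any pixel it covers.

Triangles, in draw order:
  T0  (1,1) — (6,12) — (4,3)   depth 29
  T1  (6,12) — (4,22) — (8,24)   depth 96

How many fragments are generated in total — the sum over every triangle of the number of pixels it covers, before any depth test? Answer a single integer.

T0:
  2·area = 23  (B↔C swapped to make it positive)
  edge (1, 1)→(4, 3): d=(3,2) right/bottom  bias=-1
  edge (4, 3)→(6, 12): d=(2,9) right/bottom  bias=-1
  edge (6, 12)→(1, 1): d=(-5,-11) top-left  bias=+0
    (0,0)@(1, 1): e=[0,23,0] → ·  [on edge]
    (1,1)@(3, 3): e=[2,9,12] → #
    (2,1)@(5, 3): e=[-2,-9,34] → ·
    (1,2)@(3, 5): e=[8,13,2] → #
    (2,2)@(5, 5): e=[4,-5,24] → ·
    (3,2)@(7, 5): e=[0,-23,46] → ·  [on edge]
    (1,3)@(3, 7): e=[14,17,-8] → ·
    (2,4)@(5, 9): e=[16,3,4] → #
    (3,4)@(7, 9): e=[12,-15,26] → ·
    (6,4)@(13, 9): e=[0,-69,92] → ·  [on edge]
    (2,5)@(5, 11): e=[22,7,-6] → ·
    (5,11)@(11, 23): e=[46,-23,0] → ·  [on edge]
  covered (3 px):
    · · · · · · ·
    · # · · · · ·
    · # · · · · ·
    · · · · · · ·
    · · # · · · ·
    · · · · · · ·
    · · · · · · ·
    · · · · · · ·
    · · · · · · ·
    · · · · · · ·
    · · · · · · ·
    · · · · · · ·
T1:
  2·area = 44  (B↔C swapped to make it positive)
  edge (6, 12)→(8, 24): d=(2,12) right/bottom  bias=-1
  edge (8, 24)→(4, 22): d=(-4,-2) top-left  bias=+0
  edge (4, 22)→(6, 12): d=(2,-10) top-left  bias=+0
    (3,3)@(7, 7): e=[-22,66,0] → ·  [on edge]
    (2,8)@(5, 17): e=[22,22,0] → #  [on edge]
    (3,8)@(7, 17): e=[-2,26,20] → ·
    (2,9)@(5, 19): e=[26,14,4] → #
    (3,9)@(7, 19): e=[2,18,24] → #
    (4,9)@(9, 19): e=[-22,22,44] → ·
    (2,10)@(5, 21): e=[30,6,8] → #
    (4,10)@(9, 21): e=[-18,14,48] → ·
    (2,11)@(5, 23): e=[34,-2,12] → ·
    (3,11)@(7, 23): e=[10,2,32] → #
    (4,11)@(9, 23): e=[-14,6,52] → ·
  covered (6 px):
    · · · · · · ·
    · · · · · · ·
    · · · · · · ·
    · · · · · · ·
    · · · · · · ·
    · · · · · · ·
    · · · · · · ·
    · · · · · · ·
    · · # · · · ·
    · · # # · · ·
    · · # # · · ·
    · · · # · · ·

Answer: 9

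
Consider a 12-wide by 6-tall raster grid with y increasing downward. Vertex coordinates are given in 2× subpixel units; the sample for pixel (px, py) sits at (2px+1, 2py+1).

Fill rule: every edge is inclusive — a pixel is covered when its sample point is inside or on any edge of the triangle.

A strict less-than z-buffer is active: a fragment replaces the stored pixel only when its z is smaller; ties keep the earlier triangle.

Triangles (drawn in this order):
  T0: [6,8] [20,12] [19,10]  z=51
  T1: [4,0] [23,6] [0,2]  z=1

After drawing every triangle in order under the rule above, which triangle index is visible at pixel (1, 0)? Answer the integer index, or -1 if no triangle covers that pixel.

T0:
  2·area = 24  (B↔C swapped to make it positive)
  edge (6, 8)→(19, 10): d=(13,2) inclusive
  edge (19, 10)→(20, 12): d=(1,2) inclusive
  edge (20, 12)→(6, 8): d=(-14,-4) inclusive
    (5,4)@(11, 9): e=[3,15,6] → █
    (6,4)@(13, 9): e=[-1,11,14] → ·
    (5,5)@(11, 11): e=[29,17,-22] → ·
    (8,5)@(17, 11): e=[17,5,2] → █
    (9,5)@(19, 11): e=[13,1,10] → █
    (10,5)@(21, 11): e=[9,-3,18] → ·
  covered (3 px):
    · · · · · · · · · · · ·
    · · · · · · · · · · · ·
    · · · · · · · · · · · ·
    · · · · · · · · · · · ·
    · · · · · █ · · · · · ·
    · · · · · · · · █ █ · ·
T1:
  2·area = 62
  edge (4, 0)→(23, 6): d=(19,6) inclusive
  edge (23, 6)→(0, 2): d=(-23,-4) inclusive
  edge (0, 2)→(4, 0): d=(4,-2) inclusive
    (1,0)@(3, 1): e=[25,35,2] → █
    (2,0)@(5, 1): e=[13,43,6] → █
    (3,0)@(7, 1): e=[1,51,10] → █
    (4,0)@(9, 1): e=[-11,59,14] → ·
    (1,1)@(3, 3): e=[63,-11,10] → ·
    (2,1)@(5, 3): e=[51,-3,14] → ·
    (3,1)@(7, 3): e=[39,5,18] → █
    (4,1)@(9, 3): e=[27,13,22] → █
    (5,1)@(11, 3): e=[15,21,26] → █
    (6,1)@(13, 3): e=[3,29,30] → █
    (7,1)@(15, 3): e=[-9,37,34] → ·
    (3,2)@(7, 5): e=[77,-41,26] → ·
  covered (8 px):
    · █ █ █ · · · · · · · ·
    · · · █ █ █ █ · · · · ·
    · · · · · · · · · █ · ·
    · · · · · · · · · · · ·
    · · · · · · · · · · · ·
    · · · · · · · · · · · ·

Z-buffer (winner per pixel, '.' = empty):
  . 1 1 1 . . . . . . . .
  . . . 1 1 1 1 . . . . .
  . . . . . . . . . 1 . .
  . . . . . . . . . . . .
  . . . . . 0 . . . . . .
  . . . . . . . . 0 0 . .

Result: 1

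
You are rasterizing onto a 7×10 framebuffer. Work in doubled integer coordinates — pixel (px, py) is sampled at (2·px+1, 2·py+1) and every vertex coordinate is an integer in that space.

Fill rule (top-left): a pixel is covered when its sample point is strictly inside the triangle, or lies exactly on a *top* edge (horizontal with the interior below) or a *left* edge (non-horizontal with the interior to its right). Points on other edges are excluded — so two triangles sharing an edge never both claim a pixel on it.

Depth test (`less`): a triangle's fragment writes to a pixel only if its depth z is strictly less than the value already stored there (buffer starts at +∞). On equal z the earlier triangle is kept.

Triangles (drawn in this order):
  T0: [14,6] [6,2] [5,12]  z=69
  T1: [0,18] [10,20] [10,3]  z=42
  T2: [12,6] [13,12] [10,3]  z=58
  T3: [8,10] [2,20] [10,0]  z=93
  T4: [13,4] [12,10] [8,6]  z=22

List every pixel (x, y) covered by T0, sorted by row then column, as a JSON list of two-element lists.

T0:
  2·area = 84  (B↔C swapped to make it positive)
  edge (14, 6)→(5, 12): d=(-9,6) right/bottom  bias=-1
  edge (5, 12)→(6, 2): d=(1,-10) top-left  bias=+0
  edge (6, 2)→(14, 6): d=(8,4) right/bottom  bias=-1
    (3,1)@(7, 3): e=[69,11,4] → #
    (4,1)@(9, 3): e=[57,31,-4] → ·
    (3,2)@(7, 5): e=[51,13,20] → #
    (4,2)@(9, 5): e=[39,33,12] → #
    (5,2)@(11, 5): e=[27,53,4] → #
    (6,2)@(13, 5): e=[15,73,-4] → ·
    (3,3)@(7, 7): e=[33,15,36] → #
    (6,3)@(13, 7): e=[-3,75,12] → ·
    (3,4)@(7, 9): e=[15,17,52] → #
    (5,4)@(11, 9): e=[-9,57,36] → ·
    (3,5)@(7, 11): e=[-3,19,68] → ·
    (4,5)@(9, 11): e=[-15,39,60] → ·
  covered (9 px):
    · · · · · · ·
    · · · # · · ·
    · · · # # # ·
    · · · # # # ·
    · · · # # · ·
    · · · · · · ·
    · · · · · · ·
    · · · · · · ·
    · · · · · · ·
    · · · · · · ·
T1:
  2·area = 170  (B↔C swapped to make it positive)
  edge (0, 18)→(10, 3): d=(10,-15) top-left  bias=+0
  edge (10, 3)→(10, 20): d=(0,17) right/bottom  bias=-1
  edge (10, 20)→(0, 18): d=(-10,-2) top-left  bias=+0
    (4,2)@(9, 5): e=[5,17,148] → #
    (5,2)@(11, 5): e=[35,-17,152] → ·
    (4,3)@(9, 7): e=[25,17,128] → #
    (5,3)@(11, 7): e=[55,-17,132] → ·
    (3,4)@(7, 9): e=[15,51,104] → #
    (5,4)@(11, 9): e=[75,-17,112] → ·
    (2,5)@(5, 11): e=[5,85,80] → #
    (5,5)@(11, 11): e=[95,-17,92] → ·
    (2,6)@(5, 13): e=[25,85,60] → #
    (5,6)@(11, 13): e=[115,-17,72] → ·
    (1,7)@(3, 15): e=[15,119,36] → #
    (5,7)@(11, 15): e=[135,-17,52] → ·
    (2,9)@(5, 19): e=[85,85,0] → #  [on edge]
  covered (22 px):
    · · · · · · ·
    · · · · · · ·
    · · · · # · ·
    · · · · # · ·
    · · · # # · ·
    · · # # # · ·
    · · # # # · ·
    · # # # # · ·
    # # # # # · ·
    · · # # # · ·
T2:
  2·area = 9
  edge (12, 6)→(13, 12): d=(1,6) right/bottom  bias=-1
  edge (13, 12)→(10, 3): d=(-3,-9) top-left  bias=+0
  edge (10, 3)→(12, 6): d=(2,3) right/bottom  bias=-1
    (5,2)@(11, 5): e=[5,3,1] → #
    (6,2)@(13, 5): e=[-7,21,-5] → ·
    (5,3)@(11, 7): e=[7,-3,5] → ·
  covered (1 px):
    · · · · · · ·
    · · · · · · ·
    · · · · · # ·
    · · · · · · ·
    · · · · · · ·
    · · · · · · ·
    · · · · · · ·
    · · · · · · ·
    · · · · · · ·
    · · · · · · ·
T3:
  2·area = 40
  edge (8, 10)→(2, 20): d=(-6,10) right/bottom  bias=-1
  edge (2, 20)→(10, 0): d=(8,-20) top-left  bias=+0
  edge (10, 0)→(8, 10): d=(-2,10) right/bottom  bias=-1
    (4,1)@(9, 3): e=[32,4,4] → #
    (5,1)@(11, 3): e=[12,44,-16] → ·
    (4,2)@(9, 5): e=[20,20,0] → ·  [on edge]
    (5,2)@(11, 5): e=[0,60,-20] → ·  [on edge]
    (3,4)@(7, 9): e=[16,12,12] → #
    (4,4)@(9, 9): e=[-4,52,-8] → ·
    (3,5)@(7, 11): e=[4,28,8] → #
    (4,5)@(9, 11): e=[-16,68,-12] → ·
    (2,6)@(5, 13): e=[12,4,24] → #
    (3,6)@(7, 13): e=[-8,44,4] → ·
    (2,7)@(5, 15): e=[0,20,20] → ·  [on edge]
    (3,7)@(7, 15): e=[-20,60,0] → ·  [on edge]
  covered (4 px):
    · · · · · · ·
    · · · · # · ·
    · · · · · · ·
    · · · · · · ·
    · · · # · · ·
    · · · # · · ·
    · · # · · · ·
    · · · · · · ·
    · · · · · · ·
    · · · · · · ·
T4:
  2·area = 28
  edge (13, 4)→(12, 10): d=(-1,6) right/bottom  bias=-1
  edge (12, 10)→(8, 6): d=(-4,-4) top-left  bias=+0
  edge (8, 6)→(13, 4): d=(5,-2) top-left  bias=+0
    (1,0)@(3, 1): e=[63,0,-35] → ·  [on edge]
    (2,1)@(5, 3): e=[49,0,-21] → ·  [on edge]
    (3,2)@(7, 5): e=[35,0,-7] → ·  [on edge]
    (5,2)@(11, 5): e=[11,16,1] → #
    (6,2)@(13, 5): e=[-1,24,5] → ·
    (4,3)@(9, 7): e=[21,0,7] → #  [on edge]
    (6,3)@(13, 7): e=[-3,16,15] → ·
    (4,4)@(9, 9): e=[19,-8,17] → ·
    (5,4)@(11, 9): e=[7,0,21] → #  [on edge]
    (6,4)@(13, 9): e=[-5,8,25] → ·
    (5,5)@(11, 11): e=[5,-8,31] → ·
    (6,5)@(13, 11): e=[-7,0,35] → ·  [on edge]
  covered (4 px):
    · · · · · · ·
    · · · · · · ·
    · · · · · # ·
    · · · · # # ·
    · · · · · # ·
    · · · · · · ·
    · · · · · · ·
    · · · · · · ·
    · · · · · · ·
    · · · · · · ·

Final: [[3,1],[3,2],[4,2],[5,2],[3,3],[4,3],[5,3],[3,4],[4,4]]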